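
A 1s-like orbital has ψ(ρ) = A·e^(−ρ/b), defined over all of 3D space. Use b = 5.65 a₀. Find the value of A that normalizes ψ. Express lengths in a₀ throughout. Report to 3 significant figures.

Normalization requires ∫|ψ|² 4πρ² dρ = 1, integrated from 0 to ∞.
The angular integral contributes 4π, leaving ∫₀^∞ ρ²|ψ|² dρ.
Carrying out the integral gives A² · π·b^3.
Plugging in b = 5.65 yields A = 0.04201.

A ≈ 0.0420 a₀^(-3/2)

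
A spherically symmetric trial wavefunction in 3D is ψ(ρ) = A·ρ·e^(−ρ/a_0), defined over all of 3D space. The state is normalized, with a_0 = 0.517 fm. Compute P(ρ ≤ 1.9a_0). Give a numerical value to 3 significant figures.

Integrate the radial probability density 4πρ²|ψ|² over ρ ≤ 1.9a_0.
The full normalization integral is A²·[3·π·a_0^5] = 1, fixing A².
Substituting u = ρ/a_0, A², 4π and the length scale all cancel in the ratio: P = ∫_{0}^{1.9} u^4·e^(-2·u) du / ∫_{0}^{∞} u^4·e^(-2·u) du.
Using ∫ u^4·e^(-2·u) du = -(u^4/2 + u^3 + 3·u^2/2 + 3·u/2 + 3/4)·e^(-2·u), the numerator is ≈ 0.24912 and the denominator is 3/4.
This evaluates to P = 0.3322.

P ≈ 0.332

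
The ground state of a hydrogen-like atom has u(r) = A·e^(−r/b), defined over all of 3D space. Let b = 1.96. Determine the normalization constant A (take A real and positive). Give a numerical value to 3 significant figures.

The normalization condition is ∫|u|² 4πr² dr = 1 from 0 to ∞.
(Spherical symmetry: dV = 4πr² dr.)
With u = A·e^(−r/b), the integral evaluates to A²·[π·b^3].
Setting this equal to 1 gives A² = 1/(π·b^3).
Plugging in b = 1.96 yields A = 0.2056.

A ≈ 0.206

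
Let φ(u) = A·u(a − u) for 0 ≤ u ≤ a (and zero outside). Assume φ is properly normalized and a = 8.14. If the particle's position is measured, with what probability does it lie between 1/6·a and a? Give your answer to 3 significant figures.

|φ|² is the probability density, so P = ∫_{1/6·a}^{a} |φ|² du.
Since A² = 1/(a^5/30), this is the region integral divided by the full normalization integral.
Let t = u/a; then A² and the length scale cancel, so P = ∫_{1/6}^{1} t^2·(1 - t)^2 dt ÷ ∫_{0}^{1} t^2·(1 - t)^2 dt.
With ∫ t^2·(1 - t)^2 dt = t^3·(6·t^2 - 15·t + 10)/30 + C, the region integral is 125/3888 and the full one is 1/30.
Evaluating gives P = 625/648.

P ≈ 0.965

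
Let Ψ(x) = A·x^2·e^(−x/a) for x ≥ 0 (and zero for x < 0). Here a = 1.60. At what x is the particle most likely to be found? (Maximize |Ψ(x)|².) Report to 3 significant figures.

Set d/dx [|Ψ(x)|²] = 0 and solve for x > 0.
This gives x = 2·a.
With a = 1.60, the most probable position is 3.200.

x ≈ 3.20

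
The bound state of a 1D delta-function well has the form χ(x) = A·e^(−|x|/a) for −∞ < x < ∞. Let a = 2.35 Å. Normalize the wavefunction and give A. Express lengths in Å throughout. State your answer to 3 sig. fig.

We need A² ∫|f|² dx = 1, taking the integral from −∞ to ∞.
Using ∫₀^∞ xⁿ e^(−αx) dx = n!/αⁿ⁺¹, the integral (without the A² prefactor) comes out to a.
Plugging in a = 2.35 yields A = 0.6523.

A ≈ 0.652 Å^(-1/2)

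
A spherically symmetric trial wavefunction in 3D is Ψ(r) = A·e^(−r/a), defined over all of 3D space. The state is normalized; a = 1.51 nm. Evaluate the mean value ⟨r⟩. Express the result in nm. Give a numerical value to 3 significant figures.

⟨r⟩ = ∫ r |Ψ|² 4πr² dr over the full domain.
With ∫₀^∞ r^3 e^(−αr) dr = 3!/α^4, since the A² factors cancel between numerator and denominator, ⟨r⟩ = 3·a/2.
Putting a = 1.51 gives 2.265.

⟨r⟩ ≈ 2.27 nm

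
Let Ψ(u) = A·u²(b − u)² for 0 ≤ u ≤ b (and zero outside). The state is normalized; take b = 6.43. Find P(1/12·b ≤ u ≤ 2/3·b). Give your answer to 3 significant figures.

P ≈ 0.855

The probability is P = ∫ |Ψ|² du over [1/12·b, 2/3·b].
With A² fixed by ∫|Ψ|² = 1, i.e. A² = (b^9/630)^(−1), substitute and integrate.
Substituting t = u/b, A² and the length scale cancel in the ratio: P = ∫_{1/12}^{2/3} t^4·(1 - t)^4 dt / ∫_{0}^{1} t^4·(1 - t)^4 dt.
Using ∫ t^4·(1 - t)^4 dt = t^5·(70·t^4 - 315·t^3 + 540·t^2 - 420·t + 126)/630, the numerator is ≈ 0.0013568 and the denominator is 1/630.
This works out to P = 0.8548.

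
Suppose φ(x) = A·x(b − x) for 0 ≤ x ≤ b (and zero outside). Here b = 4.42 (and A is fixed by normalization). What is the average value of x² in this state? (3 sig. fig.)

⟨x^2⟩ ≈ 5.58

⟨x²⟩ = ∫ x^2 |φ|² dx over the full domain.
Since the A² factors cancel between numerator and denominator, ⟨x²⟩ = 2·b^2/7.
Putting b = 4.42 gives 5.582.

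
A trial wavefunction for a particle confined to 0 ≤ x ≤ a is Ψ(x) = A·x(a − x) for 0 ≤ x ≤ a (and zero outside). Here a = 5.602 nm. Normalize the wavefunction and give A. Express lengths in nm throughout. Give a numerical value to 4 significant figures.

The normalization condition is ∫|Ψ|² dx = 1 from 0 to a.
Expanding the polynomial and integrating term by term, with Ψ = A·x(a − x), the integral evaluates to A²·[a^5/30].
Hence A² = 1/[a^5/30].
Plugging in a = 5.602 yields A = 0.073740.

A ≈ 0.07374 nm^(-5/2)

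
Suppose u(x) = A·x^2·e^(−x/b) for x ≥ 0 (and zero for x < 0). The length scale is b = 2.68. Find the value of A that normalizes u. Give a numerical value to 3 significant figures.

The normalization condition is ∫|u|² dx = 1 from 0 to ∞.
The integral (without the A² prefactor) comes out to 3·b^5/4.
Setting this equal to 1 gives A² = 1/(3·b^5/4).
With b = 2.68: A² = 0.009644 and A = 0.09820.

A ≈ 0.0982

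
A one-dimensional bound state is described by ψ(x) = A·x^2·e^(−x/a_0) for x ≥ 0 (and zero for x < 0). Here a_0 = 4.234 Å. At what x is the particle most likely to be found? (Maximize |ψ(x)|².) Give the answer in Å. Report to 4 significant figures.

x ≈ 8.468 Å

Differentiate |ψ(x)|² with respect to x and set to zero.
This gives x = 2·a_0.
With a_0 = 4.234, the most probable position is 8.4680 Å.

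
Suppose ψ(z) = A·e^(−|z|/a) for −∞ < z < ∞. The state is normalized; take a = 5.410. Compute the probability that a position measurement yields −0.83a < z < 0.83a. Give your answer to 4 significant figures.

P = ∫_{−0.83a}^{0.83a} |ψ(z)|² dz.
The normalization integral ∫|ψ|²dz over the whole domain equals a·A², and A² cancels in the ratio.
Both integrals are even about z = 0, so only the z ≥ 0 halves are needed (the factors of 2 cancel). In terms of u = z/a (A² and the length scale cancel between numerator and denominator), P = [∫_{0}^{0.83} e^(-2·u) du] / [∫_{0}^{∞} e^(-2·u) du].
An antiderivative of e^(-2·u) is -e^(-2·u)/2; evaluating from 0 to 0.83 gives 1/2 - e^(-83/50)/2, while the full integral is 1/2.
The result is P = 0.80986.

P ≈ 0.8099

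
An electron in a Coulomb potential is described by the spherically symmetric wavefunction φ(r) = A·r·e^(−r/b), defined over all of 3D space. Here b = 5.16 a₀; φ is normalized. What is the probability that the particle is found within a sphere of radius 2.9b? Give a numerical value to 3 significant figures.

P ≈ 0.687

P = ∫ |φ|² 4πr² dr over r ≤ 2.9b.
A² is fixed by ∫₀^∞ 4πr²|φ|² dr = 1, i.e. A² = (3·π·b^5)^(−1).
In terms of u = r/b (A², 4π and the length scale all cancel between numerator and denominator), P = [∫_{0}^{2.9} u^4·e^(-2·u) du] / [∫_{0}^{∞} u^4·e^(-2·u) du].
Using ∫ u^4·e^(-2·u) du = -(u^4/2 + u^3 + 3·u^2/2 + 3·u/2 + 3/4)·e^(-2·u), the numerator is ≈ 0.51546 and the denominator is 3/4.
This evaluates to P = 0.6873.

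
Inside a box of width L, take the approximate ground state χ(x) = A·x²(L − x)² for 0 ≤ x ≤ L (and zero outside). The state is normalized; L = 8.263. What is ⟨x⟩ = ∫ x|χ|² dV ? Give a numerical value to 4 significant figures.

By definition ⟨x⟩ = ∫ x |χ(x)|² dx.
Expanding the polynomial and integrating term by term, the ratio of the moment integral to the normalization integral gives ⟨x⟩ = L/2.
Putting L = 8.263 gives 4.1315.

⟨x⟩ ≈ 4.132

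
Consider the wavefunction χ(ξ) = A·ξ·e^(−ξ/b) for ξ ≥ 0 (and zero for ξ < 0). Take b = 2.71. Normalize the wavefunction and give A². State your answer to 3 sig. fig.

The normalization condition is ∫|χ|² dξ = 1 from 0 to ∞.
The integral (without the A² prefactor) comes out to b^3/4.
Substituting b = 2.71 gives A² = 0.2010, so A = 0.4483.

A^2 ≈ 0.201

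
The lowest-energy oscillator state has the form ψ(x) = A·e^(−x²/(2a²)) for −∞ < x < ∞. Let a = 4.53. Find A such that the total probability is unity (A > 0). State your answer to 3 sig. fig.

The normalization condition is ∫|ψ|² dx = 1 from −∞ to ∞.
With ψ = A·e^(−x²/(2a²)), the integral evaluates to A²·[√(π)·a].
So A² = (√(π)·a)^(−1).
Substituting a = 4.53 gives A² = 0.1245, so A = 0.3529.

A ≈ 0.353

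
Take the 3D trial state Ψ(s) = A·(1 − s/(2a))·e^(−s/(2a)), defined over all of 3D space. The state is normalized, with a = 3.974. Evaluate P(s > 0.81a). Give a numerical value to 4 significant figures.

P ≈ 0.9751

P = ∫ |Ψ|² 4πs² ds over s > 0.81a.
The full normalization integral is A²·[8·π·a^3] = 1, fixing A².
Substituting u = s/a, A², 4π and the length scale all cancel in the ratio: P = ∫_{0.81}^{∞} u^2·(1 - u/2)^2·e^(-u) du / ∫_{0}^{∞} u^2·(1 - u/2)^2·e^(-u) du.
With ∫ u^2·(1 - u/2)^2·e^(-u) du = -(u^4/4 + u^2 + 2·u + 2)·e^(-u) + C, the region integral is ≈ 1.95013 and the full one is 2.
This evaluates to P = 0.97507.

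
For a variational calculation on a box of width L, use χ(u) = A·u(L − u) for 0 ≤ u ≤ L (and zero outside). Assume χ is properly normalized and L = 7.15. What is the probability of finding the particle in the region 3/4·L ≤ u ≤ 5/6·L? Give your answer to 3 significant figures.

The probability is P = ∫ |χ|² du over [3/4·L, 5/6·L].
With A² fixed by ∫|χ|² = 1, i.e. A² = (L^5/30)^(−1), substitute and integrate.
Substituting t = u/L, A² and the length scale cancel in the ratio: P = ∫_{3/4}^{5/6} t^2·(1 - t)^2 dt / ∫_{0}^{1} t^2·(1 - t)^2 dt.
With ∫ t^2·(1 - t)^2 dt = t^3·(6·t^2 - 15·t + 10)/30 + C, the region integral is ≈ 0.0022674 and the full one is 1/30.
The result is P = 0.06802.

P ≈ 0.0680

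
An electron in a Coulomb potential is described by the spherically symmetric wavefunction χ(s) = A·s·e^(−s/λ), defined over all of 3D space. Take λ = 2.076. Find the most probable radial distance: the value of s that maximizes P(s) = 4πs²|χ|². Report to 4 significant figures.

The maximum of P(s) = 4πs²|χ|² occurs where its derivative vanishes.
This gives s = 2·λ.
With λ = 2.076, the most probable radial distance is 4.1520.

s ≈ 4.152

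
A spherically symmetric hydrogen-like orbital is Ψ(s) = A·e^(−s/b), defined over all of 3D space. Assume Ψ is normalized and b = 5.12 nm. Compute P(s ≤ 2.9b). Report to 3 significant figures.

With dV = 4πs²ds, the probability is ∫|Ψ|² dV over s ≤ 2.9b.
The full normalization integral is A²·[π·b^3] = 1, fixing A².
Let u = s/b; then A², 4π and the length scale all cancel, so P = ∫_{0}^{2.9} u^2·e^(-2·u) du ÷ ∫_{0}^{∞} u^2·e^(-2·u) du.
Using ∫ u^2·e^(-2·u) du = -(2·u^2 + 2·u + 1)·e^(-2·u)/4, the numerator is 1/4 - 1181·e^(-29/5)/200 and the denominator is 1/4.
The region integral divided by the full integral gives P = 0.9285.

P ≈ 0.928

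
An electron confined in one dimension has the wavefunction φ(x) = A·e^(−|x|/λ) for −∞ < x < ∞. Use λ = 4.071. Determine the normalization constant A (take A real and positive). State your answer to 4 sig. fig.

A ≈ 0.4956

Require ∫ |φ|² dx = 1 over the whole domain.
With φ = A·e^(−|x|/λ), the integral evaluates to A²·[λ].
Setting this equal to 1 gives A² = 1/(λ).
Substituting λ = 4.071 gives A² = 0.24564, so A = 0.49562.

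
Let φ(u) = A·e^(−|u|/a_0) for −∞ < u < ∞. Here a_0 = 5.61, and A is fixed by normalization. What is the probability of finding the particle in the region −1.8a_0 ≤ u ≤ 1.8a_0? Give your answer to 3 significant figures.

P ≈ 0.973

P = ∫_{−1.8a_0}^{1.8a_0} |φ(u)|² du.
Since A² = 1/(a_0), this is the region integral divided by the full normalization integral.
By symmetry take twice the u ≥ 0 contribution in numerator and denominator; the 2's cancel. Substituting t = u/a_0, A² and the length scale cancel in the ratio: P = ∫_{0}^{1.8} e^(-2·t) dt / ∫_{0}^{∞} e^(-2·t) dt.
Using ∫ e^(-2·t) dt = -e^(-2·t)/2, the numerator is 1/2 - e^(-18/5)/2 and the denominator is 1/2.
This works out to P = 0.9727.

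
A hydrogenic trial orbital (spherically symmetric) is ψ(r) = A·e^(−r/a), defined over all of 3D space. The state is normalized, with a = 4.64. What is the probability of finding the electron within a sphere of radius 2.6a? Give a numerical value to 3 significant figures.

P ≈ 0.891

With dV = 4πr²dr, the probability is ∫|ψ|² dV over r ≤ 2.6a.
Normalization gives A² = 1/(π·a^3).
Let u = r/a; then A², 4π and the length scale all cancel, so P = ∫_{0}^{2.6} u^2·e^(-2·u) du ÷ ∫_{0}^{∞} u^2·e^(-2·u) du.
With ∫ u^2·e^(-2·u) du = -(2·u^2 + 2·u + 1)·e^(-2·u)/4 + C, the region integral is 1/4 - 493·e^(-26/5)/100 and the full one is 1/4.
Taking the ratio yields P = 0.8912.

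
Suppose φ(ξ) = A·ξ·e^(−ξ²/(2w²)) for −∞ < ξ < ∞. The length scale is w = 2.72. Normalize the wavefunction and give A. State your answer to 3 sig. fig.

A ≈ 0.237

The normalization condition is ∫|φ|² dξ = 1 from −∞ to ∞.
With ∫_{−∞}^{∞} ξ^(2m) e^(−αξ²) dξ = (2m−1)!!·√π / (2^m α^(m+1/2)), the integral (without the A² prefactor) comes out to √(π)·w^3/2.
So A² = (√(π)·w^3/2)^(−1).
With w = 2.72: A² = 0.05607 and A = 0.2368.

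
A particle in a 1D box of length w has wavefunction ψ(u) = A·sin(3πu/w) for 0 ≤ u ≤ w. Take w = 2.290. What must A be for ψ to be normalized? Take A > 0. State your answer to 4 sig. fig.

A ≈ 0.9345

We need A² ∫|f|² du = 1, taking the integral from 0 to w.
The integral (without the A² prefactor) comes out to w/2.
Hence A² = 1/[w/2].
With w = 2.290: A² = 0.87336 and A = 0.93454.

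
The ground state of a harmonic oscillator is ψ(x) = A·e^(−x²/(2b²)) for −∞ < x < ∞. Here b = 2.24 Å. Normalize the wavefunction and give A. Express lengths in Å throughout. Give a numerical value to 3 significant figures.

A ≈ 0.502 Å^(-1/2)

We need A² ∫|f|² dx = 1, taking the integral from −∞ to ∞.
The integral (without the A² prefactor) comes out to √(π)·b.
Hence A² = 1/[√(π)·b].
With b = 2.24: A² = 0.2519 and A = 0.5019.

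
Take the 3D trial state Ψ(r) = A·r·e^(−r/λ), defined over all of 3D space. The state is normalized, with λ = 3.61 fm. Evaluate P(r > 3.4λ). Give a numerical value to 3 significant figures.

P ≈ 0.192

P = ∫ |Ψ|² 4πr² dr over r > 3.4λ.
A² is fixed by ∫₀^∞ 4πr²|Ψ|² dr = 1, i.e. A² = (3·π·λ^5)^(−1).
Substituting u = r/λ, A², 4π and the length scale all cancel in the ratio: P = ∫_{3.4}^{∞} u^4·e^(-2·u) du / ∫_{0}^{∞} u^4·e^(-2·u) du.
With ∫ u^4·e^(-2·u) du = -(u^4/2 + u^3 + 3·u^2/2 + 3·u/2 + 3/4)·e^(-2·u) + C, the region integral is ≈ 0.14402 and the full one is 3/4.
Taking the ratio yields P = 0.1920.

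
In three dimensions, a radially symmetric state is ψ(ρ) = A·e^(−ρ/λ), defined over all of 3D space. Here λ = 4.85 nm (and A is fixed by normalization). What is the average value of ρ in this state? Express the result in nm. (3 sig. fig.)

⟨ρ⟩ = ∫ ρ |ψ|² 4πρ² dρ over the full domain.
Evaluating both integrals, ⟨ρ⟩ = 3·λ/2.
With λ = 4.85, ⟨ρ⟩ = 7.275.

⟨ρ⟩ ≈ 7.28 nm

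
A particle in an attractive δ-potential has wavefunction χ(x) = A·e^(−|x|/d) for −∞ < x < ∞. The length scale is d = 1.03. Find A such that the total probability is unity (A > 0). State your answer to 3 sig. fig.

Require ∫ |χ|² dx = 1 over the whole domain.
With ∫₀^∞ x^0 e^(−αx) dx = 0!/α^1, the integral (without the A² prefactor) comes out to d.
So A² = (d)^(−1).
Plugging in d = 1.03 yields A = 0.9853.

A ≈ 0.985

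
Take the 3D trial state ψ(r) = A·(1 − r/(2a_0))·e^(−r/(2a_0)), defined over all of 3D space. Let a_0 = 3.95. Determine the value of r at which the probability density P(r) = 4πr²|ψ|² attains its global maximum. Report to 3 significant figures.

r ≈ 20.7

The maximum of P(r) = 4πr²|ψ|² occurs where its derivative vanishes.
This gives r = a_0·(√(5) + 3).
With a_0 = 3.95, the most probable radial distance is 20.68.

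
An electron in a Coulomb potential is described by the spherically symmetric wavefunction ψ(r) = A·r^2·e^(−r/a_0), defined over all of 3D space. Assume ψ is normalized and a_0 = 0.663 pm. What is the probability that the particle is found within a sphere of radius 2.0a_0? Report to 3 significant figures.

P ≈ 0.111

P = ∫ |ψ|² 4πr² dr over r ≤ 2.0a_0.
A² is fixed by ∫₀^∞ 4πr²|ψ|² dr = 1, i.e. A² = (45·π·a_0^7/2)^(−1).
Substituting u = r/a_0, A², 4π and the length scale all cancel in the ratio: P = ∫_{0}^{2.0} u^6·e^(-2·u) du / ∫_{0}^{∞} u^6·e^(-2·u) du.
Using ∫ u^6·e^(-2·u) du = -(4·u^6 + 12·u^5 + 30·u^4 + 60·u^3 + 90·u^2 + 90·u + 45)·e^(-2·u)/8, the numerator is 45/8 - 2185·e^(-4)/8 and the denominator is 45/8.
The region integral divided by the full integral gives P = 0.1107.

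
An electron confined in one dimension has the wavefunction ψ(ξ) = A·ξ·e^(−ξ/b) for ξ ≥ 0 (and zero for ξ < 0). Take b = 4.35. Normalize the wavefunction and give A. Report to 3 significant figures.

The normalization condition is ∫|ψ|² dξ = 1 from 0 to ∞.
The integral (without the A² prefactor) comes out to b^3/4.
So A² = (b^3/4)^(−1).
Plugging in b = 4.35 yields A = 0.2204.

A ≈ 0.220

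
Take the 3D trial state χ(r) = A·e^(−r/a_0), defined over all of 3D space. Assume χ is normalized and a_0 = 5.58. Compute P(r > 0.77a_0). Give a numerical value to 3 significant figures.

P = ∫ |χ|² 4πr² dr over r > 0.77a_0.
A² is fixed by ∫₀^∞ 4πr²|χ|² dr = 1, i.e. A² = (π·a_0^3)^(−1).
Substituting u = r/a_0, A², 4π and the length scale all cancel in the ratio: P = ∫_{0.77}^{∞} u^2·e^(-2·u) du / ∫_{0}^{∞} u^2·e^(-2·u) du.
Using ∫ u^2·e^(-2·u) du = -(2·u^2 + 2·u + 1)·e^(-2·u)/4, the numerator is ≈ 0.19969 and the denominator is 1/4.
Taking the ratio yields P = 0.7987.

P ≈ 0.799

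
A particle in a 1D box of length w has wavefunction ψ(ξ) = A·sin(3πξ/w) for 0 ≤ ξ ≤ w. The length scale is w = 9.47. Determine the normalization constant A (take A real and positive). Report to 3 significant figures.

A ≈ 0.460

Require ∫ |ψ|² dξ = 1 over the whole domain.
With ∫₀^w sin²(nπξ/w) dξ = w/2, with ψ = A·sin(3πξ/w), the integral evaluates to A²·[w/2].
Hence A² = 1/[w/2].
Plugging in w = 9.47 yields A = 0.4596.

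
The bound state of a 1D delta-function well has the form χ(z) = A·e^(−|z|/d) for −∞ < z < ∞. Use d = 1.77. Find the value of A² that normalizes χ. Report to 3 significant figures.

A^2 ≈ 0.565

Require ∫ |χ|² dz = 1 over the whole domain.
With χ = A·e^(−|z|/d), the integral evaluates to A²·[d].
Hence A² = 1/[d].
Substituting d = 1.77 gives A² = 0.5650, so A = 0.7516.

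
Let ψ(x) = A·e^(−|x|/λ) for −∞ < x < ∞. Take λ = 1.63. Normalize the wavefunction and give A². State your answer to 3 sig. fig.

We need A² ∫|f|² dx = 1, taking the integral from −∞ to ∞.
Recall ∫₀^∞ x^m e^(−x/β) dx = m!·β^(m+1), with ψ = A·e^(−|x|/λ), the integral evaluates to A²·[λ].
Setting this equal to 1 gives A² = 1/(λ).
Substituting λ = 1.63 gives A² = 0.6135, so A = 0.7833.

A^2 ≈ 0.613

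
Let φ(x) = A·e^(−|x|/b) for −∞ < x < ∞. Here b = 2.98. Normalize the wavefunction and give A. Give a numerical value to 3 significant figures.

A ≈ 0.579

The normalization condition is ∫|φ|² dx = 1 from −∞ to ∞.
With φ = A·e^(−|x|/b), the integral evaluates to A²·[b].
Substituting b = 2.98 gives A² = 0.3356, so A = 0.5793.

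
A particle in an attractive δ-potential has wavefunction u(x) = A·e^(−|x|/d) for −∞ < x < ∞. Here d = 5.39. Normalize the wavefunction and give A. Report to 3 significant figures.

A ≈ 0.431

We need A² ∫|f|² dx = 1, taking the integral from −∞ to ∞.
The integral (without the A² prefactor) comes out to d.
So A² = (d)^(−1).
With d = 5.39: A² = 0.1855 and A = 0.4307.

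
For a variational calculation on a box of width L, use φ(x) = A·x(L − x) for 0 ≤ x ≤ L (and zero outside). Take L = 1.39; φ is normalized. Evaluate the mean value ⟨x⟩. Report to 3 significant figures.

The expectation value is the |φ|²-weighted average of x: ∫ x|φ|² dx.
Expanding the polynomial and integrating term by term, since the A² factors cancel between numerator and denominator, ⟨x⟩ = L/2.
With L = 1.39, ⟨x⟩ = 0.6950.

⟨x⟩ ≈ 0.695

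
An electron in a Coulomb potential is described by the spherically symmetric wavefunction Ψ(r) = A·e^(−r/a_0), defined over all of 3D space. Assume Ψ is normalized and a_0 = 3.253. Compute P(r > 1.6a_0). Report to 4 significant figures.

P ≈ 0.3799

Integrate the radial probability density 4πr²|Ψ|² over r > 1.6a_0.
The full normalization integral is A²·[π·a_0^3] = 1, fixing A².
In terms of u = r/a_0 (A², 4π and the length scale all cancel between numerator and denominator), P = [∫_{1.6}^{∞} u^2·e^(-2·u) du] / [∫_{0}^{∞} u^2·e^(-2·u) du].
With ∫ u^2·e^(-2·u) du = -(2·u^2 + 2·u + 1)·e^(-2·u)/4 + C, the region integral is 233·e^(-16/5)/100 and the full one is 1/4.
Taking the ratio yields P = 0.37990.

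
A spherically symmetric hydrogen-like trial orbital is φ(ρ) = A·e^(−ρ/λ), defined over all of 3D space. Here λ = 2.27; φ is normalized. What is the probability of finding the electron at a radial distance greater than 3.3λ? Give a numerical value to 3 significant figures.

Integrate the radial probability density 4πρ²|φ|² over ρ > 3.3λ.
Normalization gives A² = 1/(π·λ^3).
In terms of u = ρ/λ (A², 4π and the length scale all cancel between numerator and denominator), P = [∫_{3.3}^{∞} u^2·e^(-2·u) du] / [∫_{0}^{∞} u^2·e^(-2·u) du].
With ∫ u^2·e^(-2·u) du = -(2·u^2 + 2·u + 1)·e^(-2·u)/4 + C, the region integral is 1469·e^(-33/5)/200 and the full one is 1/4.
The region integral divided by the full integral gives P = 0.03997.

P ≈ 0.0400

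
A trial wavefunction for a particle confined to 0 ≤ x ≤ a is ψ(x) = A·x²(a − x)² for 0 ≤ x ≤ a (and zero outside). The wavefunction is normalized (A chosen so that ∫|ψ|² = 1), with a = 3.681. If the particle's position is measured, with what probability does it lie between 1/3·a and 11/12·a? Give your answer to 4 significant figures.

P ≈ 0.8548

P = ∫_{1/3·a}^{11/12·a} |ψ(x)|² dx.
The normalization integral ∫|ψ|²dx over the whole domain equals a^9/630·A², and A² cancels in the ratio.
In terms of u = x/a (A² and the length scale cancel between numerator and denominator), P = [∫_{1/3}^{11/12} u^4·(1 - u)^4 du] / [∫_{0}^{1} u^4·(1 - u)^4 du].
Using ∫ u^4·(1 - u)^4 du = u^5·(70·u^4 - 315·u^3 + 540·u^2 - 420·u + 126)/630, the numerator is ≈ 0.00135678 and the denominator is 1/630.
Evaluating gives P = 0.85477.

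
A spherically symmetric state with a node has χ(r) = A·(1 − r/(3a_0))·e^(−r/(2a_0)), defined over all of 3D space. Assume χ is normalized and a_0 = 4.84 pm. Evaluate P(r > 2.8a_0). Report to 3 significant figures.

P ≈ 0.647

Integrate the radial probability density 4πr²|χ|² over r > 2.8a_0.
The full normalization integral is A²·[8·π·a_0^3/3] = 1, fixing A².
In terms of u = r/a_0 (A², 4π and the length scale all cancel between numerator and denominator), P = [∫_{2.8}^{∞} u^2·(1 - u/3)^2·e^(-u) du] / [∫_{0}^{∞} u^2·(1 - u/3)^2·e^(-u) du].
An antiderivative of u^2·(1 - u/3)^2·e^(-u) is (-u^4 + 2·u^3 - 3·u^2 - 6·u - 6)·e^(-u)/9; evaluating from 2.8 to ∞ gives ≈ 0.43163, while the full integral is 2/3.
The region integral divided by the full integral gives P = 0.6474.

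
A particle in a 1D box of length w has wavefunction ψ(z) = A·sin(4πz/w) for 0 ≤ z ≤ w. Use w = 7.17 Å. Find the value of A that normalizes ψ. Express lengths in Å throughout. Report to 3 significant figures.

A ≈ 0.528 Å^(-1/2)

We need A² ∫|f|² dz = 1, taking the integral from 0 to w.
With ψ = A·sin(4πz/w), the integral evaluates to A²·[w/2].
Hence A² = 1/[w/2].
Plugging in w = 7.17 yields A = 0.5281.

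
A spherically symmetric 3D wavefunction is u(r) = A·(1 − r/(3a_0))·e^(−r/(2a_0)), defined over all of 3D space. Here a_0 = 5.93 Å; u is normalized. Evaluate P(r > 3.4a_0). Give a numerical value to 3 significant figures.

P ≈ 0.646

P = ∫ |u|² 4πr² dr over r > 3.4a_0.
Normalization gives A² = 1/(8·π·a_0^3/3).
In terms of t = r/a_0 (A², 4π and the length scale all cancel between numerator and denominator), P = [∫_{3.4}^{∞} t^2·(1 - t/3)^2·e^(-t) dt] / [∫_{0}^{∞} t^2·(1 - t/3)^2·e^(-t) dt].
With ∫ t^2·(1 - t/3)^2·e^(-t) dt = (-t^4 + 2·t^3 - 3·t^2 - 6·t - 6)·e^(-t)/9 + C, the region integral is ≈ 0.43054 and the full one is 2/3.
This evaluates to P = 0.6458.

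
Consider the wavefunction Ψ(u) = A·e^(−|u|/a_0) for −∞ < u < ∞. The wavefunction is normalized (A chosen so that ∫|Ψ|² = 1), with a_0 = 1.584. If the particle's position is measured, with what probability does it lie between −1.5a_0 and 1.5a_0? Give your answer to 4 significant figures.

The probability is P = ∫ |Ψ|² du over [−1.5a_0, 1.5a_0].
With A² fixed by ∫|Ψ|² = 1, i.e. A² = (a_0)^(−1), substitute and integrate.
By symmetry take twice the u ≥ 0 contribution in numerator and denominator; the 2's cancel. Substituting t = u/a_0, A² and the length scale cancel in the ratio: P = ∫_{0}^{1.5} e^(-2·t) dt / ∫_{0}^{∞} e^(-2·t) dt.
An antiderivative of e^(-2·t) is -e^(-2·t)/2; evaluating from 0 to 1.5 gives 1/2 - e^(-3)/2, while the full integral is 1/2.
The result is P = 0.95021.

P ≈ 0.9502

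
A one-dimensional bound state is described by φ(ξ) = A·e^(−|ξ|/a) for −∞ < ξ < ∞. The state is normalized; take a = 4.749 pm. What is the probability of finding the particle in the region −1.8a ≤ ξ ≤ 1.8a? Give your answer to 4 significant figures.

P = ∫_{−1.8a}^{1.8a} |φ(ξ)|² dξ.
With A² fixed by ∫|φ|² = 1, i.e. A² = (a)^(−1), substitute and integrate.
Both integrals are even about ξ = 0, so only the ξ ≥ 0 halves are needed (the factors of 2 cancel). In terms of u = ξ/a (A² and the length scale cancel between numerator and denominator), P = [∫_{0}^{1.8} e^(-2·u) du] / [∫_{0}^{∞} e^(-2·u) du].
An antiderivative of e^(-2·u) is -e^(-2·u)/2; evaluating from 0 to 1.8 gives 1/2 - e^(-18/5)/2, while the full integral is 1/2.
Evaluating gives P = 0.97268.

P ≈ 0.9727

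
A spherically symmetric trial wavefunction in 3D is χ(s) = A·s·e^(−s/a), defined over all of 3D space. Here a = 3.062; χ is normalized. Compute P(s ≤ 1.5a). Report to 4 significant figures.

P ≈ 0.1847

Integrate the radial probability density 4πs²|χ|² over s ≤ 1.5a.
The full normalization integral is A²·[3·π·a^5] = 1, fixing A².
Let u = s/a; then A², 4π and the length scale all cancel, so P = ∫_{0}^{1.5} u^4·e^(-2·u) du ÷ ∫_{0}^{∞} u^4·e^(-2·u) du.
Using ∫ u^4·e^(-2·u) du = -(u^4/2 + u^3 + 3·u^2/2 + 3·u/2 + 3/4)·e^(-2·u), the numerator is 3/4 - 393·e^(-3)/32 and the denominator is 3/4.
Taking the ratio yields P = 0.18474.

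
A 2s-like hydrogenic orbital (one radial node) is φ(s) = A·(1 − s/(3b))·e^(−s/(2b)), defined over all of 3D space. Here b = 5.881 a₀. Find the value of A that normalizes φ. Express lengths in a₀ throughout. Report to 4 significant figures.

We need A² ∫|f|² 4πs² ds = 1, taking the integral from 0 to ∞.
The angular integral contributes 4π, leaving ∫₀^∞ s²|φ|² ds.
Using ∫₀^∞ sⁿ e^(−αs) ds = n!/αⁿ⁺¹, carrying out the integral gives A² · 8·π·b^3/3.
Substituting b = 5.881 gives A² = 0.00058685, so A = 0.024225.

A ≈ 0.02423 a₀^(-3/2)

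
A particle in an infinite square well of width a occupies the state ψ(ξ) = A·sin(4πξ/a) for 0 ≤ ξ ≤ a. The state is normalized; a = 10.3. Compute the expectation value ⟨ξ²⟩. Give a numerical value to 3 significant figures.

The expectation value is the |ψ|²-weighted average of ξ^2: ∫ ξ^2|ψ|² dξ.
Evaluating both integrals, ⟨ξ²⟩ = -a^2/(32·π^2) + a^2/3.
With a = 10.3, ⟨ξ^2⟩ = 35.03.

⟨ξ^2⟩ ≈ 35.0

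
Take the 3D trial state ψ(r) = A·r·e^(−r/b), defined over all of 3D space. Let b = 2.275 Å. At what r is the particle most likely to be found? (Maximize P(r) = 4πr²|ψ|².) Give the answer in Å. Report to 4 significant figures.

The maximum of P(r) = 4πr²|ψ|² occurs where its derivative vanishes.
This gives r = 2·b.
With b = 2.275, the most probable radial distance is 4.5500 Å.

r ≈ 4.550 Å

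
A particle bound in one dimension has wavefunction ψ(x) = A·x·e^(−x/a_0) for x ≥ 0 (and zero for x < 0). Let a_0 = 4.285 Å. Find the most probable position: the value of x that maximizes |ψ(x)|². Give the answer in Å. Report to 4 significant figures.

x ≈ 4.285 Å

The maximum of |ψ(x)|² occurs where its derivative vanishes.
Solving yields x = a_0.
With a_0 = 4.285, the most probable position is 4.2850 Å.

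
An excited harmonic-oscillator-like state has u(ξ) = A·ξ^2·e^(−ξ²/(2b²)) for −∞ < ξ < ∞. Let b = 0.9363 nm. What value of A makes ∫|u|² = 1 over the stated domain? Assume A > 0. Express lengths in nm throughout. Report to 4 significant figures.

A ≈ 1.022 nm^(-5/2)

Require ∫ |u|² dξ = 1 over the whole domain.
Using the Gaussian integral ∫_{−∞}^{∞} e^(−αξ²) dξ = √(π/α), the integral (without the A² prefactor) comes out to 3·√(π)·b^5/4.
Hence A² = 1/[3·√(π)·b^5/4].
With b = 0.9363: A² = 1.0454 and A = 1.0225.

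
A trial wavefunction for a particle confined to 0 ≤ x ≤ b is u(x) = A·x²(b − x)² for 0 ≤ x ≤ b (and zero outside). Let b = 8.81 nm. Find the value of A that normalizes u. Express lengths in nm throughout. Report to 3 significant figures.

We need A² ∫|f|² dx = 1, taking the integral from 0 to b.
Expanding the polynomial and integrating term by term, with u = A·x²(b − x)², the integral evaluates to A²·[b^9/630].
So A² = (b^9/630)^(−1).
Plugging in b = 8.81 yields A = 0.001404.

A ≈ 0.00140 nm^(-9/2)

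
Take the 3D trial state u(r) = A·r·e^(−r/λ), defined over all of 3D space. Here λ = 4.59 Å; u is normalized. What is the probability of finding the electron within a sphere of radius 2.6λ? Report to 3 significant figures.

P = ∫ |u|² 4πr² dr over r ≤ 2.6λ.
The full normalization integral is A²·[3·π·λ^5] = 1, fixing A².
In terms of t = r/λ (A², 4π and the length scale all cancel between numerator and denominator), P = [∫_{0}^{2.6} t^4·e^(-2·t) dt] / [∫_{0}^{∞} t^4·e^(-2·t) dt].
Using ∫ t^4·e^(-2·t) dt = -(t^4/2 + t^3 + 3·t^2/2 + 3·t/2 + 3/4)·e^(-2·t), the numerator is ≈ 0.44540 and the denominator is 3/4.
This evaluates to P = 0.5939.

P ≈ 0.594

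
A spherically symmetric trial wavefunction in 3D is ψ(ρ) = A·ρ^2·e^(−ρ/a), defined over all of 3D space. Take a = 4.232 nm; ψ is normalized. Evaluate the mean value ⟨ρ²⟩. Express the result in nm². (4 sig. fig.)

⟨ρ^2⟩ ≈ 250.7 nm^2

⟨ρ²⟩ = ∫ ρ^2 |ψ|² 4πρ² dρ over the full domain.
The ratio of the moment integral to the normalization integral gives ⟨ρ²⟩ = 14·a^2.
Putting a = 4.232 gives 250.74.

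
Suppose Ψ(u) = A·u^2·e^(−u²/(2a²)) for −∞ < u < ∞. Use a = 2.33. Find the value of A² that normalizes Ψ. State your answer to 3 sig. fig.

A^2 ≈ 0.0110

Normalization requires ∫|Ψ|² du = 1, integrated from −∞ to ∞.
∫|Ψ|² du = A²·(3·√(π)·a^5/4).
Substituting a = 2.33 gives A² = 0.01095, so A = 0.1047.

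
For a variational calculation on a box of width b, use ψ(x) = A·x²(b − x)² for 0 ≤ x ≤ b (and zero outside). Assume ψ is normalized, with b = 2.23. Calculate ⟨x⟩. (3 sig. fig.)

⟨x⟩ ≈ 1.12

The expectation value is the |ψ|²-weighted average of x: ∫ x|ψ|² dx.
Since the A² factors cancel between numerator and denominator, ⟨x⟩ = b/2.
Putting b = 2.23 gives 1.115.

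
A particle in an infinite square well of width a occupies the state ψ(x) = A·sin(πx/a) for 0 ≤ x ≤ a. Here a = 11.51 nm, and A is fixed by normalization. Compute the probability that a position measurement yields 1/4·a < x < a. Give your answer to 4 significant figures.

The probability is P = ∫ |ψ|² dx over [1/4·a, a].
With A² fixed by ∫|ψ|² = 1, i.e. A² = (a/2)^(−1), substitute and integrate.
In terms of u = x/a (A² and the length scale cancel between numerator and denominator), P = [∫_{1/4}^{1} sin(π·u)^2 du] / [∫_{0}^{1} sin(π·u)^2 du].
With ∫ sin(π·u)^2 du = u/2 - sin(2·π·u)/(4·π) + C, the region integral is 1/(4·π) + 3/8 and the full one is 1/2.
This works out to P = (2 + 3·π)/(4·π).

P ≈ 0.9092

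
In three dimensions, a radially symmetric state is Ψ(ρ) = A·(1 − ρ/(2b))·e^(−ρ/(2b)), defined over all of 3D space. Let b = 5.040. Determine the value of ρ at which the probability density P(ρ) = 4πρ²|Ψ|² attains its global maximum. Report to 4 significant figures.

ρ ≈ 26.39

Differentiate P(ρ) = 4πρ²|Ψ|² with respect to ρ and set to zero.
This gives ρ = b·(√(5) + 3).
With b = 5.040, the most probable radial distance is 26.390.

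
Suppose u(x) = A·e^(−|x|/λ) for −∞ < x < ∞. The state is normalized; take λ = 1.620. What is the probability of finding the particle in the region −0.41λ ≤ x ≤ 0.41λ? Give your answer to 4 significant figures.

|u|² is the probability density, so P = ∫_{−0.41λ}^{0.41λ} |u|² dx.
Since A² = 1/(λ), this is the region integral divided by the full normalization integral.
Both integrals are even about x = 0, so only the x ≥ 0 halves are needed (the factors of 2 cancel). In terms of t = x/λ (A² and the length scale cancel between numerator and denominator), P = [∫_{0}^{0.41} e^(-2·t) dt] / [∫_{0}^{∞} e^(-2·t) dt].
An antiderivative of e^(-2·t) is -e^(-2·t)/2; evaluating from 0 to 0.41 gives 1/2 - e^(-41/50)/2, while the full integral is 1/2.
Evaluating gives P = 0.55957.

P ≈ 0.5596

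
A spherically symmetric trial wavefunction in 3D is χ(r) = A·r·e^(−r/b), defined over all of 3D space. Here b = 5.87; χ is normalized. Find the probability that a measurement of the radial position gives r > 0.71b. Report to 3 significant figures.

P ≈ 0.985

P = ∫ |χ|² 4πr² dr over r > 0.71b.
The full normalization integral is A²·[3·π·b^5] = 1, fixing A².
In terms of u = r/b (A², 4π and the length scale all cancel between numerator and denominator), P = [∫_{0.71}^{∞} u^4·e^(-2·u) du] / [∫_{0}^{∞} u^4·e^(-2·u) du].
Using ∫ u^4·e^(-2·u) du = -(u^4/2 + u^3 + 3·u^2/2 + 3·u/2 + 3/4)·e^(-2·u), the numerator is ≈ 0.73871 and the denominator is 3/4.
Taking the ratio yields P = 0.9849.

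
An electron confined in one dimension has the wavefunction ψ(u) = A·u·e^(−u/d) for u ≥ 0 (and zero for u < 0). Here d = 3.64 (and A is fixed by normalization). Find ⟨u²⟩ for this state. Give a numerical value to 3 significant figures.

By definition ⟨u²⟩ = ∫ u^2 |ψ(u)|² du.
Using ∫₀^∞ uⁿ e^(−αu) du = n!/αⁿ⁺¹, since the A² factors cancel between numerator and denominator, ⟨u²⟩ = 3·d^2.
Putting d = 3.64 gives 39.75.

⟨u^2⟩ ≈ 39.7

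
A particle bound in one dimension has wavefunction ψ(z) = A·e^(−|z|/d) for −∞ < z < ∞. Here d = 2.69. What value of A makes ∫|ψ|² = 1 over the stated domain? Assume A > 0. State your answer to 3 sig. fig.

A ≈ 0.610

Normalization requires ∫|ψ|² dz = 1, integrated from −∞ to ∞.
With ∫₀^∞ z^0 e^(−αz) dz = 0!/α^1, the integral (without the A² prefactor) comes out to d.
Setting this equal to 1 gives A² = 1/(d).
Substituting d = 2.69 gives A² = 0.3717, so A = 0.6097.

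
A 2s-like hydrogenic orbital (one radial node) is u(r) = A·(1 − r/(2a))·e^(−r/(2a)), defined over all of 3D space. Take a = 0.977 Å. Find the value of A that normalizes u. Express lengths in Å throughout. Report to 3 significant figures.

The normalization condition is ∫|u|² 4πr² dr = 1 from 0 to ∞.
With ∫₀^∞ r^4 e^(−αr) dr = 4!/α^5, with u = A·(1 − r/(2a))·e^(−r/(2a)), the integral evaluates to A²·[8·π·a^3].
Hence A² = 1/[8·π·a^3].
Plugging in a = 0.977 yields A = 0.2066.

A ≈ 0.207 Å^(-3/2)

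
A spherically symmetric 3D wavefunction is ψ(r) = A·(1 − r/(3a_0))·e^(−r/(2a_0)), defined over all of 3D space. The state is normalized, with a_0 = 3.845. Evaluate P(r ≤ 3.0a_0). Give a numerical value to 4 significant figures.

With dV = 4πr²dr, the probability is ∫|ψ|² dV over r ≤ 3.0a_0.
A² is fixed by ∫₀^∞ 4πr²|ψ|² dr = 1, i.e. A² = (8·π·a_0^3/3)^(−1).
In terms of u = r/a_0 (A², 4π and the length scale all cancel between numerator and denominator), P = [∫_{0}^{3.0} u^2·(1 - u/3)^2·e^(-u) du] / [∫_{0}^{∞} u^2·(1 - u/3)^2·e^(-u) du].
An antiderivative of u^2·(1 - u/3)^2·e^(-u) is (-u^4 + 2·u^3 - 3·u^2 - 6·u - 6)·e^(-u)/9; evaluating from 0 to 3.0 gives 2/3 - 26·e^(-3)/3, while the full integral is 2/3.
Taking the ratio yields P = 0.35277.

P ≈ 0.3528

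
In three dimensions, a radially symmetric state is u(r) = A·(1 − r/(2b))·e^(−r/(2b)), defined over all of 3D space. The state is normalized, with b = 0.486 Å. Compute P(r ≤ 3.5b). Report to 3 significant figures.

P ≈ 0.113

Integrate the radial probability density 4πr²|u|² over r ≤ 3.5b.
A² is fixed by ∫₀^∞ 4πr²|u|² dr = 1, i.e. A² = (8·π·b^3)^(−1).
Let t = r/b; then A², 4π and the length scale all cancel, so P = ∫_{0}^{3.5} t^2·(1 - t/2)^2·e^(-t) dt ÷ ∫_{0}^{∞} t^2·(1 - t/2)^2·e^(-t) dt.
An antiderivative of t^2·(1 - t/2)^2·e^(-t) is -(t^4/4 + t^2 + 2·t + 2)·e^(-t); evaluating from 0 to 3.5 gives 2 - 3761·e^(-7/2)/64, while the full integral is 2.
Taking the ratio yields P = 0.1127.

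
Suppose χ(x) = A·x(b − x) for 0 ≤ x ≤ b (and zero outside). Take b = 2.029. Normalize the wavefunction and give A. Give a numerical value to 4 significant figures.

Normalization requires ∫|χ|² dx = 1, integrated from 0 to b.
Expanding the polynomial and integrating term by term, with χ = A·x(b − x), the integral evaluates to A²·[b^5/30].
Plugging in b = 2.029 yields A = 0.93402.

A ≈ 0.9340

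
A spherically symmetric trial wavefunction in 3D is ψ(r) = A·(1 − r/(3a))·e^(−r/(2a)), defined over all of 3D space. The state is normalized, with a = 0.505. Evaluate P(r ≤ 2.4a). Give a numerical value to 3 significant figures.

P ≈ 0.347

P = ∫ |ψ|² 4πr² dr over r ≤ 2.4a.
A² is fixed by ∫₀^∞ 4πr²|ψ|² dr = 1, i.e. A² = (8·π·a^3/3)^(−1).
In terms of u = r/a (A², 4π and the length scale all cancel between numerator and denominator), P = [∫_{0}^{2.4} u^2·(1 - u/3)^2·e^(-u) du] / [∫_{0}^{∞} u^2·(1 - u/3)^2·e^(-u) du].
Using ∫ u^2·(1 - u/3)^2·e^(-u) du = (-u^4 + 2·u^3 - 3·u^2 - 6·u - 6)·e^(-u)/9, the numerator is 2/3 - 9002·e^(-12/5)/1875 and the denominator is 2/3.
Taking the ratio yields P = 0.3467.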